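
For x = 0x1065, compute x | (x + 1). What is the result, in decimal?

x = 1000001100101 = 4197
x + 1 = 1000001100110
OR    = 1000001100111 = 4199
(x | (x + 1) sets the lowest cleared bit.)

4199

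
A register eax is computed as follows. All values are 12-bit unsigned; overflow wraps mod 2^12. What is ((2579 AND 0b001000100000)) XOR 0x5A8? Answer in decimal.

1960

2579 = 101000010011
0b001000100000 = 001000100000
→ AND → 001000000000 = 512
0x5A8 = 010110101000
→ XOR → 011110101000 = 1960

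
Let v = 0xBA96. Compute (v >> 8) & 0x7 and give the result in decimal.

v = 1011101010010110
Shift right by 8: 10111010
Mask low 3 bits: 010 = 2

2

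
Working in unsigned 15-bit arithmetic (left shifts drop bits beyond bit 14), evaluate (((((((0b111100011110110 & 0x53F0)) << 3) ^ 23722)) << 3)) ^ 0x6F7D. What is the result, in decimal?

0b111100011110110 = 111100011110110
0x53F0 = 101001111110000
→ & → 101000011110000 = 20720
→ << 3 (mod 2^15) → 000011110000000 = 1920
23722 = 101110010101010
→ ^ → 101101100101010 = 23338
→ << 3 (mod 2^15) → 101100101010000 = 22864
0x6F7D = 110111101111101
→ ^ → 011011000101101 = 13869

13869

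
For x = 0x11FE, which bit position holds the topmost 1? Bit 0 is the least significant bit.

12

0x11FE = 1000111111110
The topmost 1 is at position 12 (since 2^12 = 4096 ≤ 4606 < 8192).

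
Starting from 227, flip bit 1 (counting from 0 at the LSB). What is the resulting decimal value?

225

x = 011100011
bit 1 is currently 1; toggle it via x ^ (1 << 1) = x ^ 2
→ 011100001 = 225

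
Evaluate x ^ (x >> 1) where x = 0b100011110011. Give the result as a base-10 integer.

3210

x = 100011110011 = 2291
x>>1 = 010001111001
XOR  = 110010001010 = 3210
(x ^ (x >> 1) gives the standard binary-reflected Gray code of x.)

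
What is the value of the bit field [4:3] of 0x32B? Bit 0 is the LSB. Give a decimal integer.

v = 1100101011
Shift right by 3: 1100101
Mask low 2 bits: 01 = 1

1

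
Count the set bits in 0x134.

4

0x134 = 100110100
Count the 1s: 1 + 1 + 1 + 1 = 4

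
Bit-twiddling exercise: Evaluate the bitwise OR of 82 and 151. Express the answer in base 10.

215

82 = 01010010
151 = 10010111
 OR → 11010111 = 215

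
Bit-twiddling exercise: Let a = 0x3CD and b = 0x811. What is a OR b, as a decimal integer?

0x3CD = 001111001101
0x811 = 100000010001
 OR → 101111011101 = 3037

3037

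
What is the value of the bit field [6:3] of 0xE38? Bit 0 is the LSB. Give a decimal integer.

v = 0000111000111000
Shift right by 3: 0000111000111
Mask low 4 bits: 0111 = 7

7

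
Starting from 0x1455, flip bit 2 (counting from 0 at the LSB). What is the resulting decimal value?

5201

x = 1010001010101
bit 2 is currently 1; toggle it via x ^ (1 << 2) = x ^ 4
→ 1010001010001 = 5201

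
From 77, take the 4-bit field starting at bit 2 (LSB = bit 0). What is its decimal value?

v = 01001101
Shift right by 2: 010011
Mask low 4 bits: 0011 = 3

3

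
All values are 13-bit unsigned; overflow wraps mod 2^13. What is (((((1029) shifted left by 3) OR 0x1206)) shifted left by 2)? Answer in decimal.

2232

1029 = 0010000000101
→ shifted left by 3 (mod 2^13) → 0000000101000 = 40
0x1206 = 1001000000110
→ OR → 1001000101110 = 4654
→ shifted left by 2 (mod 2^13) → 0100010111000 = 2232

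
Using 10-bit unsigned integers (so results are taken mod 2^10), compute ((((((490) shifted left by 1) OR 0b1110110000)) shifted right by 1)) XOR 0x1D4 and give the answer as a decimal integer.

490 = 0111101010
→ shifted left by 1 (mod 2^10) → 1111010100 = 980
0b1110110000 = 1110110000
→ OR → 1111110100 = 1012
→ shifted right by 1 → 0111111010 = 506
0x1D4 = 0111010100
→ XOR → 0000101110 = 46

46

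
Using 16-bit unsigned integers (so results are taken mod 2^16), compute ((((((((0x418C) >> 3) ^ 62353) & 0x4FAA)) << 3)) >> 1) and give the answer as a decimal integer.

11904

0x418C = 0100000110001100
→ >> 3 → 0000100000110001 = 2097
62353 = 1111001110010001
→ ^ → 1111101110100000 = 64416
0x4FAA = 0100111110101010
→ & → 0100101110100000 = 19360
→ << 3 (mod 2^16) → 0101110100000000 = 23808
→ >> 1 → 0010111010000000 = 11904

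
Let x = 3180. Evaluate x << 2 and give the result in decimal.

3180 = 00110001101100
shift left by 2 → 11000110110000 = 12720
(equivalently, 3180 × 2^2 = 3180 × 4)

12720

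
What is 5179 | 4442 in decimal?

5499

5179 = 1010000111011
4442 = 1000101011010
 OR → 1010101111011 = 5499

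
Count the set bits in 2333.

6

2333 = 100100011101
Count the 1s: 1 + 1 + 1 + 1 + 1 + 1 = 6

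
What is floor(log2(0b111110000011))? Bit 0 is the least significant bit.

0b111110000011 = 111110000011
The topmost 1 is at position 11 (since 2^11 = 2048 ≤ 3971 < 4096).

11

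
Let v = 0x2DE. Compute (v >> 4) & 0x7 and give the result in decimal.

5

v = 001011011110
Shift right by 4: 00101101
Mask low 3 bits: 101 = 5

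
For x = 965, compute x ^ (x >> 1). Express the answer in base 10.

x = 1111000101 = 965
x>>1 = 0111100010
XOR  = 1000100111 = 551
(x ^ (x >> 1) gives the standard binary-reflected Gray code of x.)

551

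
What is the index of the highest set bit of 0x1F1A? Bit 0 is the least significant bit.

0x1F1A = 1111100011010
The topmost 1 is at position 12 (since 2^12 = 4096 ≤ 7962 < 8192).

12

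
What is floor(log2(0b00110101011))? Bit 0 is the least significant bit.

8

0b00110101011 = 110101011
The topmost 1 is at position 8 (since 2^8 = 256 ≤ 427 < 512).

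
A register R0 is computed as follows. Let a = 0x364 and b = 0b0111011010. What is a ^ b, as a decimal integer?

702

0x364 = 1101100100
b = 0111011010
XOR → 1010111110 = 702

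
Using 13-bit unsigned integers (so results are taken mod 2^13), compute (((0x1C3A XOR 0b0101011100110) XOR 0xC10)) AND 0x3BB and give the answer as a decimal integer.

648

0x1C3A = 1110000111010
0b0101011100110 = 0101011100110
→ XOR → 1011011011100 = 5852
0xC10 = 0110000010000
→ XOR → 1101011001100 = 6860
0x3BB = 0001110111011
→ AND → 0001010001000 = 648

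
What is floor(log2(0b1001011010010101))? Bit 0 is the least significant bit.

15

0b1001011010010101 = 1001011010010101
The topmost 1 is at position 15 (since 2^15 = 32768 ≤ 38549 < 65536).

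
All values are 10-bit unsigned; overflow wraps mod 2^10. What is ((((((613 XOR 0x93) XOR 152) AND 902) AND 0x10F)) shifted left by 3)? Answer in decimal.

48

613 = 1001100101
0x93 = 0010010011
→ XOR → 1011110110 = 758
152 = 0010011000
→ XOR → 1001101110 = 622
902 = 1110000110
→ AND → 1000000110 = 518
0x10F = 0100001111
→ AND → 0000000110 = 6
→ shifted left by 3 (mod 2^10) → 0000110000 = 48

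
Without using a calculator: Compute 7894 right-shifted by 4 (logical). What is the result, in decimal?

493

7894 = 1111011010110
shift right by 4 → 0000111101101 = 493
(equivalently, floor(7894 / 16))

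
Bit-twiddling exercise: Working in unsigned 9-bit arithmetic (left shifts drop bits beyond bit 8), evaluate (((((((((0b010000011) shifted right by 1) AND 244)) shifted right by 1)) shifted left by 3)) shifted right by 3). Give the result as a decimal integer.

32

0b010000011 = 010000011
→ shifted right by 1 → 001000001 = 65
244 = 011110100
→ AND → 001000000 = 64
→ shifted right by 1 → 000100000 = 32
→ shifted left by 3 (mod 2^9) → 100000000 = 256
→ shifted right by 3 → 000100000 = 32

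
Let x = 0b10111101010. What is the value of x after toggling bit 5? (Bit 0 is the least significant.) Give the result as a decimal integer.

1482

x = 10111101010
bit 5 is currently 1; toggle it via x ^ (1 << 5) = x ^ 32
→ 10111001010 = 1482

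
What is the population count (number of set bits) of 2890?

2890 = 101101001010
Count the 1s: 1 + 1 + 1 + 1 + 1 + 1 = 6

6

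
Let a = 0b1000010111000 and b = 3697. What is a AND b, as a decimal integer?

48

a = 1000010111000
3697 = 0111001110001
AND → 0000000110000 = 48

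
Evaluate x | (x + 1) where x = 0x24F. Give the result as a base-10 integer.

x = 1001001111 = 591
x + 1 = 1001010000
OR    = 1001011111 = 607
(x | (x + 1) sets the lowest cleared bit.)

607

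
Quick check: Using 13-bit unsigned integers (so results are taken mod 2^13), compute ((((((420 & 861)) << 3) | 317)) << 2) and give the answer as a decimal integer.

420 = 0000110100100
861 = 0001101011101
→ & → 0000100000100 = 260
→ << 3 (mod 2^13) → 0100000100000 = 2080
317 = 0000100111101
→ | → 0100100111101 = 2365
→ << 2 (mod 2^13) → 0010011110100 = 1268

1268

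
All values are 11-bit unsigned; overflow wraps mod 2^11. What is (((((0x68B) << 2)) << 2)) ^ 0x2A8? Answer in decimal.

536

0x68B = 11010001011
→ << 2 (mod 2^11) → 01000101100 = 556
→ << 2 (mod 2^11) → 00010110000 = 176
0x2A8 = 01010101000
→ ^ → 01000011000 = 536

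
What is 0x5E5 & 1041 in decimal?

0x5E5 = 10111100101
1041 = 10000010001
AND → 10000000001 = 1025

1025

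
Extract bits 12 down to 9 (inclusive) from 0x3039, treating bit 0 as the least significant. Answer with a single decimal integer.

8

v = 011000000111001
Shift right by 9: 011000
Mask low 4 bits: 1000 = 8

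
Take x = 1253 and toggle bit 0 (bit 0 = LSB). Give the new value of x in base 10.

1252

x = 10011100101
bit 0 is currently 1; toggle it via x ^ (1 << 0) = x ^ 1
→ 10011100100 = 1252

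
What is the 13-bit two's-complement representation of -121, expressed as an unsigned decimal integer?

121 in 13 bits: 0000001111001
Invert: 1111110000110
Add 1:  1111110000111 = 8071
(Check: 2^13 - 121 = 8192 - 121 = 8071.)

8071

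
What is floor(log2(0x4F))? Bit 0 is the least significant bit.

6

0x4F = 1001111
The topmost 1 is at position 6 (since 2^6 = 64 ≤ 79 < 128).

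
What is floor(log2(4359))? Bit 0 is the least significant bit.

12

4359 = 1000100000111
The topmost 1 is at position 12 (since 2^12 = 4096 ≤ 4359 < 8192).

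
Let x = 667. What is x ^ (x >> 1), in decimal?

982

x = 1010011011 = 667
x>>1 = 0101001101
XOR  = 1111010110 = 982
(x ^ (x >> 1) gives the standard binary-reflected Gray code of x.)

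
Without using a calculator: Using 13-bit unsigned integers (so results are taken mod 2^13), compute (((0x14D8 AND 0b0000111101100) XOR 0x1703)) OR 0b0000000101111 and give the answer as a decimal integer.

0x14D8 = 1010011011000
0b0000111101100 = 0000111101100
→ AND → 0000011001000 = 200
0x1703 = 1011100000011
→ XOR → 1011111001011 = 6091
0b0000000101111 = 0000000101111
→ OR → 1011111101111 = 6127

6127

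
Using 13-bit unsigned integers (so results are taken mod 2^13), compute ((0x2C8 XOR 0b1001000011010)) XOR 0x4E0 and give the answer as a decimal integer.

0x2C8 = 0001011001000
0b1001000011010 = 1001000011010
→ XOR → 1000011010010 = 4306
0x4E0 = 0010011100000
→ XOR → 1010000110010 = 5170

5170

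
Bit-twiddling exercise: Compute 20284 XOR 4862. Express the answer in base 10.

20284 = 100111100111100
4862 = 001001011111110
XOR → 101110111000010 = 24002

24002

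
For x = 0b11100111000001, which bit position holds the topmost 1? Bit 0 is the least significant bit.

13

0b11100111000001 = 11100111000001
The topmost 1 is at position 13 (since 2^13 = 8192 ≤ 14785 < 16384).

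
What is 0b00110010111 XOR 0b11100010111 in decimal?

a = 00110010111
b = 11100010111
XOR → 11010000000 = 1664

1664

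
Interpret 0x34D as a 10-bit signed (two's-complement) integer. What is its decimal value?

-179

pattern = 1101001101 (MSB is 1 ⇒ negative)
Invert: 0010110010, add 1 → 0010110011 = 179, so the value is -179.
(Equivalently: 845 - 2^10 = 845 - 1024 = -179.)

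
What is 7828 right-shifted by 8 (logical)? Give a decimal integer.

7828 = 1111010010100
shift right by 8 → 0000000011110 = 30
(equivalently, floor(7828 / 256))

30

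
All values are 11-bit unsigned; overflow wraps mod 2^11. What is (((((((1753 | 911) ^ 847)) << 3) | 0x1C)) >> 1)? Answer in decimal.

1753 = 11011011001
911 = 01110001111
→ | → 11111011111 = 2015
847 = 01101001111
→ ^ → 10010010000 = 1168
→ << 3 (mod 2^11) → 10010000000 = 1152
0x1C = 00000011100
→ | → 10010011100 = 1180
→ >> 1 → 01001001110 = 590

590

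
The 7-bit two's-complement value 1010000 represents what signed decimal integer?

pattern = 1010000 (MSB is 1 ⇒ negative)
Invert: 0101111, add 1 → 0110000 = 48, so the value is -48.
(Equivalently: 80 - 2^7 = 80 - 128 = -48.)

-48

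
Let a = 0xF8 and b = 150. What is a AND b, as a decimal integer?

0xF8 = 11111000
150 = 10010110
AND → 10010000 = 144

144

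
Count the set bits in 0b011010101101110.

n = 11010101101110
Count the 1s: 1 + 1 + 1 + 1 + 1 + 1 + 1 + 1 + 1 = 9

9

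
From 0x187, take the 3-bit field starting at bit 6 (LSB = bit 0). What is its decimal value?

v = 000000110000111
Shift right by 6: 000000110
Mask low 3 bits: 110 = 6

6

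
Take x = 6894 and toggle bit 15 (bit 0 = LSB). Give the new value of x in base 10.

39662

x = 0001101011101110
bit 15 is currently 0; toggle it via x ^ (1 << 15) = x ^ 32768
→ 1001101011101110 = 39662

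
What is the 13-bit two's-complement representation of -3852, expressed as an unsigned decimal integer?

4340

3852 in 13 bits: 0111100001100
Invert: 1000011110011
Add 1:  1000011110100 = 4340
(Check: 2^13 - 3852 = 8192 - 3852 = 4340.)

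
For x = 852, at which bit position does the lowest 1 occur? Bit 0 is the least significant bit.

852 = 1101010100
Trailing zeros: 2, so the lowest set bit is bit 2 (value 4).

2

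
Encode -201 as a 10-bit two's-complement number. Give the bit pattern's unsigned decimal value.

823

201 in 10 bits: 0011001001
Invert: 1100110110
Add 1:  1100110111 = 823
(Check: 2^10 - 201 = 1024 - 201 = 823.)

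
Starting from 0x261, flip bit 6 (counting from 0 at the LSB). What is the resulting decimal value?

545

x = 1001100001
bit 6 is currently 1; toggle it via x ^ (1 << 6) = x ^ 64
→ 1000100001 = 545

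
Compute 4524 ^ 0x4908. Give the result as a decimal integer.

4524 = 001000110101100
0x4908 = 100100100001000
XOR → 101100010100100 = 22692

22692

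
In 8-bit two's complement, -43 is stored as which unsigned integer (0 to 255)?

43 in 8 bits: 00101011
Invert: 11010100
Add 1:  11010101 = 213
(Check: 2^8 - 43 = 256 - 43 = 213.)

213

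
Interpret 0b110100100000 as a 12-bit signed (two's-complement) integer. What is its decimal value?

-736

pattern = 110100100000 (MSB is 1 ⇒ negative)
Invert: 001011011111, add 1 → 001011100000 = 736, so the value is -736.
(Equivalently: 3360 - 2^12 = 3360 - 4096 = -736.)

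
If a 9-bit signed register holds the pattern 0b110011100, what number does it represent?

pattern = 110011100 (MSB is 1 ⇒ negative)
Invert: 001100011, add 1 → 001100100 = 100, so the value is -100.
(Equivalently: 412 - 2^9 = 412 - 512 = -100.)

-100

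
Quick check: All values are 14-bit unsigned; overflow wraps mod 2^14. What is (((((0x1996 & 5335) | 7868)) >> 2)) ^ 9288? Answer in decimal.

0x1996 = 01100110010110
5335 = 01010011010111
→ & → 01000010010110 = 4246
7868 = 01111010111100
→ | → 01111010111110 = 7870
→ >> 2 → 00011110101111 = 1967
9288 = 10010001001000
→ ^ → 10001111100111 = 9191

9191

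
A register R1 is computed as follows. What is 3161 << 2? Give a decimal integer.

12644

3161 = 00110001011001
shift left by 2 → 11000101100100 = 12644
(equivalently, 3161 × 2^2 = 3161 × 4)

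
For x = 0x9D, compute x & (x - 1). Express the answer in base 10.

x = 10011101 = 157
x - 1 = 10011100
AND   = 10011100 = 156
(x & (x - 1) clears the lowest set bit of x.)

156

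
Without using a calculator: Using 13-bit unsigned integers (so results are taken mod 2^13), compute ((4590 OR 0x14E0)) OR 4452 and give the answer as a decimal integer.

4590 = 1000111101110
0x14E0 = 1010011100000
→ OR → 1010111101110 = 5614
4452 = 1000101100100
→ OR → 1010111101110 = 5614

5614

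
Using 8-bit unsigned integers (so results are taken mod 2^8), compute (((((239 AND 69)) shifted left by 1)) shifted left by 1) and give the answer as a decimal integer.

20

239 = 11101111
69 = 01000101
→ AND → 01000101 = 69
→ shifted left by 1 (mod 2^8) → 10001010 = 138
→ shifted left by 1 (mod 2^8) → 00010100 = 20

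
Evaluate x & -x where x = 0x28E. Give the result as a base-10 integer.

x = 1010001110 = 654
-x (two's complement) = …0101110010
AND   = 0000000010 = 2
(x & -x isolates the lowest set bit of x.)

2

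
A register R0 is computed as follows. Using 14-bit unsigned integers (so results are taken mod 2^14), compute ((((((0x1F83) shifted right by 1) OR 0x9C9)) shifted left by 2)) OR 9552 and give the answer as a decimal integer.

0x1F83 = 01111110000011
→ shifted right by 1 → 00111111000001 = 4033
0x9C9 = 00100111001001
→ OR → 00111111001001 = 4041
→ shifted left by 2 (mod 2^14) → 11111100100100 = 16164
9552 = 10010101010000
→ OR → 11111101110100 = 16244

16244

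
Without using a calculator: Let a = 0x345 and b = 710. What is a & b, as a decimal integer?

0x345 = 1101000101
710 = 1011000110
AND → 1001000100 = 580

580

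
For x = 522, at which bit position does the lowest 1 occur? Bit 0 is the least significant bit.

522 = 1000001010
Trailing zeros: 1, so the lowest set bit is bit 1 (value 2).

1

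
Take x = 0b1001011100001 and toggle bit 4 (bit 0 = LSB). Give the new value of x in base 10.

x = 1001011100001
bit 4 is currently 0; toggle it via x ^ (1 << 4) = x ^ 16
→ 1001011110001 = 4849

4849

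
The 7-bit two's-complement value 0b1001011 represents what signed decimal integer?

-53

pattern = 1001011 (MSB is 1 ⇒ negative)
Invert: 0110100, add 1 → 0110101 = 53, so the value is -53.
(Equivalently: 75 - 2^7 = 75 - 128 = -53.)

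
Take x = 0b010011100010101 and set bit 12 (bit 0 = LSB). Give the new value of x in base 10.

x = 010011100010101
bit 12 is currently 0; set it via x | (1 << 12) = x | 4096
→ 011011100010101 = 14101

14101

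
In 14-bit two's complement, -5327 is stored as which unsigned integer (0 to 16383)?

5327 in 14 bits: 01010011001111
Invert: 10101100110000
Add 1:  10101100110001 = 11057
(Check: 2^14 - 5327 = 16384 - 5327 = 11057.)

11057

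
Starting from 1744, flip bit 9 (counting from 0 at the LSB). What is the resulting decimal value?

1232

x = 11011010000
bit 9 is currently 1; toggle it via x ^ (1 << 9) = x ^ 512
→ 10011010000 = 1232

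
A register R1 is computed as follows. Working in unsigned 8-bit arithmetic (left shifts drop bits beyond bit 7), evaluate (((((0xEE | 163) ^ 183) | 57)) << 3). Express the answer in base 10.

200

0xEE = 11101110
163 = 10100011
→ | → 11101111 = 239
183 = 10110111
→ ^ → 01011000 = 88
57 = 00111001
→ | → 01111001 = 121
→ << 3 (mod 2^8) → 11001000 = 200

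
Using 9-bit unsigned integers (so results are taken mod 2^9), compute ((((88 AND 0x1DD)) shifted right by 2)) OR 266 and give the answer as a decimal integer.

286

88 = 001011000
0x1DD = 111011101
→ AND → 001011000 = 88
→ shifted right by 2 → 000010110 = 22
266 = 100001010
→ OR → 100011110 = 286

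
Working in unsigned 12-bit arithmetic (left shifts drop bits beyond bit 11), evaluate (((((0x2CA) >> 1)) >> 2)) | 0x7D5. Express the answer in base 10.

2013

0x2CA = 001011001010
→ >> 1 → 000101100101 = 357
→ >> 2 → 000001011001 = 89
0x7D5 = 011111010101
→ | → 011111011101 = 2013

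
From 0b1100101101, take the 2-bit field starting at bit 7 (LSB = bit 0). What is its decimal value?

2

v = 1100101101
Shift right by 7: 110
Mask low 2 bits: 10 = 2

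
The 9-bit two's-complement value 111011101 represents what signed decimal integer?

pattern = 111011101 (MSB is 1 ⇒ negative)
Invert: 000100010, add 1 → 000100011 = 35, so the value is -35.
(Equivalently: 477 - 2^9 = 477 - 512 = -35.)

-35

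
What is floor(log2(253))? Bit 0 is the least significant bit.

7

253 = 11111101
The topmost 1 is at position 7 (since 2^7 = 128 ≤ 253 < 256).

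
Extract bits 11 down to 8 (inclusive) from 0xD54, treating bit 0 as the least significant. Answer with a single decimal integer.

v = 0110101010100
Shift right by 8: 01101
Mask low 4 bits: 1101 = 13

13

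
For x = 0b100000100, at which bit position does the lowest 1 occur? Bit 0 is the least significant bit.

2

0b100000100 = 100000100
Trailing zeros: 2, so the lowest set bit is bit 2 (value 4).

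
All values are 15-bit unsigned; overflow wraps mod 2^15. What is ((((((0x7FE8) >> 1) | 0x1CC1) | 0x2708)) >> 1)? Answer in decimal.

8190

0x7FE8 = 111111111101000
→ >> 1 → 011111111110100 = 16372
0x1CC1 = 001110011000001
→ | → 011111111110101 = 16373
0x2708 = 010011100001000
→ | → 011111111111101 = 16381
→ >> 1 → 001111111111110 = 8190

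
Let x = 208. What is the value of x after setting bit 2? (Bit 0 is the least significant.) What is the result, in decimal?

212

x = 000011010000
bit 2 is currently 0; set it via x | (1 << 2) = x | 4
→ 000011010100 = 212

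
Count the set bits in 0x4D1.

0x4D1 = 10011010001
Count the 1s: 1 + 1 + 1 + 1 + 1 = 5

5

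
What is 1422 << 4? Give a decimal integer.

1422 = 000010110001110
shift left by 4 → 101100011100000 = 22752
(equivalently, 1422 × 2^4 = 1422 × 16)

22752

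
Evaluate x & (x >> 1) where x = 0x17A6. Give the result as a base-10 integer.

898

x = 1011110100110 = 6054
x>>1 = 0101111010011
AND  = 0001110000010 = 898
(x & (x >> 1) has a 1 wherever x has two consecutive 1 bits.)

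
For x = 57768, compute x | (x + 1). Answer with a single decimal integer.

x = 1110000110101000 = 57768
x + 1 = 1110000110101001
OR    = 1110000110101001 = 57769
(x | (x + 1) sets the lowest cleared bit.)

57769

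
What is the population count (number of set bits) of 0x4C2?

4

0x4C2 = 10011000010
Count the 1s: 1 + 1 + 1 + 1 = 4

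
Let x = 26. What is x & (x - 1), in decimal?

x = 11010 = 26
x - 1 = 11001
AND   = 11000 = 24
(x & (x - 1) clears the lowest set bit of x.)

24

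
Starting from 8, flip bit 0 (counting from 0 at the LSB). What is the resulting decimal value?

x = 00001000
bit 0 is currently 0; toggle it via x ^ (1 << 0) = x ^ 1
→ 00001001 = 9

9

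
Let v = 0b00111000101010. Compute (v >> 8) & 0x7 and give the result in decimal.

v = 00111000101010
Shift right by 8: 001110
Mask low 3 bits: 110 = 6

6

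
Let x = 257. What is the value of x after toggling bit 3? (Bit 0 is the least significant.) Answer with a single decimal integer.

265

x = 0100000001
bit 3 is currently 0; toggle it via x ^ (1 << 3) = x ^ 8
→ 0100001001 = 265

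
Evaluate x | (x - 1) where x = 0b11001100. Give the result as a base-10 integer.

x = 11001100 = 204
x - 1 = 11001011
OR    = 11001111 = 207
(x | (x - 1) sets all bits below the lowest set bit.)

207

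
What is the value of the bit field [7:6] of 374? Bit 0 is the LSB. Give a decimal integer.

v = 0101110110
Shift right by 6: 0101
Mask low 2 bits: 01 = 1

1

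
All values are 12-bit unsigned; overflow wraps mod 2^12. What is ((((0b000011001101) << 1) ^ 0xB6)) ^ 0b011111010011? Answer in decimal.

0b000011001101 = 000011001101
→ << 1 (mod 2^12) → 000110011010 = 410
0xB6 = 000010110110
→ ^ → 000100101100 = 300
0b011111010011 = 011111010011
→ ^ → 011011111111 = 1791

1791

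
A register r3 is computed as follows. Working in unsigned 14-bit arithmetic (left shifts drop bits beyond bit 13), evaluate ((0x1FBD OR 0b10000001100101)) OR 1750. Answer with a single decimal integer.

16383

0x1FBD = 01111110111101
0b10000001100101 = 10000001100101
→ OR → 11111111111101 = 16381
1750 = 00011011010110
→ OR → 11111111111111 = 16383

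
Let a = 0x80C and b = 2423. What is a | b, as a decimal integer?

2431

0x80C = 100000001100
2423 = 100101110111
 OR → 100101111111 = 2431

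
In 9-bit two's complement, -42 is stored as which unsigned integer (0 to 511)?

470

42 in 9 bits: 000101010
Invert: 111010101
Add 1:  111010110 = 470
(Check: 2^9 - 42 = 512 - 42 = 470.)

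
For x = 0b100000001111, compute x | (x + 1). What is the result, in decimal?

2079

x = 100000001111 = 2063
x + 1 = 100000010000
OR    = 100000011111 = 2079
(x | (x + 1) sets the lowest cleared bit.)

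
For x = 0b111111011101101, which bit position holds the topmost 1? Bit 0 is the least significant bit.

0b111111011101101 = 111111011101101
The topmost 1 is at position 14 (since 2^14 = 16384 ≤ 32493 < 32768).

14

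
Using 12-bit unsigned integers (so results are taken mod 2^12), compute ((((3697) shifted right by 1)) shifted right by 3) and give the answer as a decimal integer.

3697 = 111001110001
→ shifted right by 1 → 011100111000 = 1848
→ shifted right by 3 → 000011100111 = 231

231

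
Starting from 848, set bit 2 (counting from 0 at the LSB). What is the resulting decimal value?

x = 001101010000
bit 2 is currently 0; set it via x | (1 << 2) = x | 4
→ 001101010100 = 852

852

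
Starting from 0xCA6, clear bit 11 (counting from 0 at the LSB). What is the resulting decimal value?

1190

x = 110010100110
bit 11 is currently 1; clear it via x & ~(1 << 11) = x & ~2048
→ 010010100110 = 1190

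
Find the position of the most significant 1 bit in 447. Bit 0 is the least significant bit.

8

447 = 110111111
The topmost 1 is at position 8 (since 2^8 = 256 ≤ 447 < 512).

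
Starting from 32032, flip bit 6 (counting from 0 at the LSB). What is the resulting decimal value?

x = 111110100100000
bit 6 is currently 0; toggle it via x ^ (1 << 6) = x ^ 64
→ 111110101100000 = 32096

32096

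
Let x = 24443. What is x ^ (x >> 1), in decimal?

28870

x = 101111101111011 = 24443
x>>1 = 010111110111101
XOR  = 111000011000110 = 28870
(x ^ (x >> 1) gives the standard binary-reflected Gray code of x.)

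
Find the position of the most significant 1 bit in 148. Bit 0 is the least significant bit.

148 = 10010100
The topmost 1 is at position 7 (since 2^7 = 128 ≤ 148 < 256).

7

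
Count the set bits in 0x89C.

0x89C = 100010011100
Count the 1s: 1 + 1 + 1 + 1 + 1 = 5

5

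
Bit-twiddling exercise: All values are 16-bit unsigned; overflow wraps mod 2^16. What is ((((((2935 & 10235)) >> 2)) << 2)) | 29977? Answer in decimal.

2935 = 0000101101110111
10235 = 0010011111111011
→ & → 0000001101110011 = 883
→ >> 2 → 0000000011011100 = 220
→ << 2 (mod 2^16) → 0000001101110000 = 880
29977 = 0111010100011001
→ | → 0111011101111001 = 30585

30585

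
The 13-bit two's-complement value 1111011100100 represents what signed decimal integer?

pattern = 1111011100100 (MSB is 1 ⇒ negative)
Invert: 0000100011011, add 1 → 0000100011100 = 284, so the value is -284.
(Equivalently: 7908 - 2^13 = 7908 - 8192 = -284.)

-284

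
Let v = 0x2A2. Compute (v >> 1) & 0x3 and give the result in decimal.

1

v = 01010100010
Shift right by 1: 0101010001
Mask low 2 bits: 01 = 1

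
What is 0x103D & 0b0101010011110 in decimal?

0x103D = 1000000111101
b = 0101010011110
AND → 0000000011100 = 28

28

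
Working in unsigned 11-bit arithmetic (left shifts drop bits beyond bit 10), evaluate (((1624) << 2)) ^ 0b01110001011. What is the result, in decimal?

747

1624 = 11001011000
→ << 2 (mod 2^11) → 00101100000 = 352
0b01110001011 = 01110001011
→ ^ → 01011101011 = 747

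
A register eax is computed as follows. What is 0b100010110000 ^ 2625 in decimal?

a = 100010110000
2625 = 101001000001
XOR → 001011110001 = 753

753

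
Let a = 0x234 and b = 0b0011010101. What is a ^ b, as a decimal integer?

737

0x234 = 1000110100
b = 0011010101
XOR → 1011100001 = 737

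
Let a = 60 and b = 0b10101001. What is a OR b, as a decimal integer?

189

60 = 00111100
b = 10101001
 OR → 10111101 = 189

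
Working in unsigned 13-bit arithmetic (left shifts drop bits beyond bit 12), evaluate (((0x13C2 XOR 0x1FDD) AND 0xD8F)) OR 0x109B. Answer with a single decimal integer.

0x13C2 = 1001111000010
0x1FDD = 1111111011101
→ XOR → 0110000011111 = 3103
0xD8F = 0110110001111
→ AND → 0110000001111 = 3087
0x109B = 1000010011011
→ OR → 1110010011111 = 7327

7327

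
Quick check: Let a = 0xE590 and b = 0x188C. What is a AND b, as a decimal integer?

128

0xE590 = 1110010110010000
0x188C = 0001100010001100
AND → 0000000010000000 = 128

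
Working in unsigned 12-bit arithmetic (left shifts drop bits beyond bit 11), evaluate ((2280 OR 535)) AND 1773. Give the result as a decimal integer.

749

2280 = 100011101000
535 = 001000010111
→ OR → 101011111111 = 2815
1773 = 011011101101
→ AND → 001011101101 = 749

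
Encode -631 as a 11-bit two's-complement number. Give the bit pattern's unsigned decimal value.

631 in 11 bits: 01001110111
Invert: 10110001000
Add 1:  10110001001 = 1417
(Check: 2^11 - 631 = 2048 - 631 = 1417.)

1417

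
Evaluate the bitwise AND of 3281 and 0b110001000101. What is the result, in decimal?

3281 = 110011010001
b = 110001000101
AND → 110001000001 = 3137

3137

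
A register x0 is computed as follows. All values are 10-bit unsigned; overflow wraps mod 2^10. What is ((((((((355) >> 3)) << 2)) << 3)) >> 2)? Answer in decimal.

96

355 = 0101100011
→ >> 3 → 0000101100 = 44
→ << 2 (mod 2^10) → 0010110000 = 176
→ << 3 (mod 2^10) → 0110000000 = 384
→ >> 2 → 0001100000 = 96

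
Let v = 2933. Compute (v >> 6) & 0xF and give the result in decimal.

13

v = 00101101110101
Shift right by 6: 00101101
Mask low 4 bits: 1101 = 13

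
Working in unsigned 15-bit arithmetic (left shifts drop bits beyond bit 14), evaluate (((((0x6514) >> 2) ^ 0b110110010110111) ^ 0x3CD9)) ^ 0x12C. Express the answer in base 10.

0x6514 = 110010100010100
→ >> 2 → 001100101000101 = 6469
0b110110010110111 = 110110010110111
→ ^ → 111010111110010 = 30194
0x3CD9 = 011110011011001
→ ^ → 100100100101011 = 18731
0x12C = 000000100101100
→ ^ → 100100000000111 = 18439

18439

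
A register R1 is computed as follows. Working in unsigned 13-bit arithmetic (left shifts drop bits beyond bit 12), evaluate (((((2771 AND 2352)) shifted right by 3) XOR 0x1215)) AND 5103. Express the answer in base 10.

4871

2771 = 0101011010011
2352 = 0100100110000
→ AND → 0100000010000 = 2064
→ shifted right by 3 → 0000100000010 = 258
0x1215 = 1001000010101
→ XOR → 1001100010111 = 4887
5103 = 1001111101111
→ AND → 1001100000111 = 4871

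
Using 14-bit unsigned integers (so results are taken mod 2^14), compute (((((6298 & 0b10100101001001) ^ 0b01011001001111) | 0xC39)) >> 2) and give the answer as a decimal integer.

6298 = 01100010011010
0b10100101001001 = 10100101001001
→ & → 00100000001000 = 2056
0b01011001001111 = 01011001001111
→ ^ → 01111001000111 = 7751
0xC39 = 00110000111001
→ | → 01111001111111 = 7807
→ >> 2 → 00011110011111 = 1951

1951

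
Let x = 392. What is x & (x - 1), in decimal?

x = 110001000 = 392
x - 1 = 110000111
AND   = 110000000 = 384
(x & (x - 1) clears the lowest set bit of x.)

384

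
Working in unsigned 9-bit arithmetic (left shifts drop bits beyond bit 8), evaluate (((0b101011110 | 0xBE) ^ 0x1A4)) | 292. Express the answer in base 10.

382

0b101011110 = 101011110
0xBE = 010111110
→ | → 111111110 = 510
0x1A4 = 110100100
→ ^ → 001011010 = 90
292 = 100100100
→ | → 101111110 = 382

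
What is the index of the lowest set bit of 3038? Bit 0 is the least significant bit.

1

3038 = 101111011110
Trailing zeros: 1, so the lowest set bit is bit 1 (value 2).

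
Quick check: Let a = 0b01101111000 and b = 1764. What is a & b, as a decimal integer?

a = 01101111000
1764 = 11011100100
AND → 01001100000 = 608

608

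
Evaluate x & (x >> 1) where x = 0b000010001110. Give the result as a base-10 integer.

6

x = 10001110 = 142
x>>1 = 01000111
AND  = 00000110 = 6
(x & (x >> 1) has a 1 wherever x has two consecutive 1 bits.)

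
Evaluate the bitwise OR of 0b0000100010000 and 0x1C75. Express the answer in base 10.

7541

a = 0000100010000
0x1C75 = 1110001110101
 OR → 1110101110101 = 7541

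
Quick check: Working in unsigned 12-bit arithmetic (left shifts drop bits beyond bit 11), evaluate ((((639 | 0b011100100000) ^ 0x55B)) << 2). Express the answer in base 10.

639 = 001001111111
0b011100100000 = 011100100000
→ | → 011101111111 = 1919
0x55B = 010101011011
→ ^ → 001000100100 = 548
→ << 2 (mod 2^12) → 100010010000 = 2192

2192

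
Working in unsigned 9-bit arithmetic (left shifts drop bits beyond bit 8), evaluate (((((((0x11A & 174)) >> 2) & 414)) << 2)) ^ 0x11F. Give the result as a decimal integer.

279

0x11A = 100011010
174 = 010101110
→ & → 000001010 = 10
→ >> 2 → 000000010 = 2
414 = 110011110
→ & → 000000010 = 2
→ << 2 (mod 2^9) → 000001000 = 8
0x11F = 100011111
→ ^ → 100010111 = 279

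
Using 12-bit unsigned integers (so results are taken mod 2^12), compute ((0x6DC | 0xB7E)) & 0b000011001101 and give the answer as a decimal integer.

0x6DC = 011011011100
0xB7E = 101101111110
→ | → 111111111110 = 4094
0b000011001101 = 000011001101
→ & → 000011001100 = 204

204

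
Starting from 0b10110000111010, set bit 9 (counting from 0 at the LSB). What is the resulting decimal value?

11834

x = 10110000111010
bit 9 is currently 0; set it via x | (1 << 9) = x | 512
→ 10111000111010 = 11834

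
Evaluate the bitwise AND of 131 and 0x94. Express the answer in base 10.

131 = 10000011
0x94 = 10010100
AND → 10000000 = 128

128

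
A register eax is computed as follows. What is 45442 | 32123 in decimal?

65019

45442 = 1011000110000010
32123 = 0111110101111011
 OR → 1111110111111011 = 65019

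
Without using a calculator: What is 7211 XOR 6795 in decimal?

7211 = 1110000101011
6795 = 1101010001011
XOR → 0011010100000 = 1696

1696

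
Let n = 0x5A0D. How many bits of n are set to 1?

7

0x5A0D = 101101000001101
Count the 1s: 1 + 1 + 1 + 1 + 1 + 1 + 1 = 7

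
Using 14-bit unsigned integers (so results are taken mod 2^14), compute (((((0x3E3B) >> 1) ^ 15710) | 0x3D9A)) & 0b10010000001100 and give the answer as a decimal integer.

0x3E3B = 11111000111011
→ >> 1 → 01111100011101 = 7965
15710 = 11110101011110
→ ^ → 10001001000011 = 8771
0x3D9A = 11110110011010
→ | → 11111111011011 = 16347
0b10010000001100 = 10010000001100
→ & → 10010000001000 = 9224

9224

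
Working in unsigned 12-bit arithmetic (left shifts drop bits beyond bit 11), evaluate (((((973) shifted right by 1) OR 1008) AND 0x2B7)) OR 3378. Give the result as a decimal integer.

4022

973 = 001111001101
→ shifted right by 1 → 000111100110 = 486
1008 = 001111110000
→ OR → 001111110110 = 1014
0x2B7 = 001010110111
→ AND → 001010110110 = 694
3378 = 110100110010
→ OR → 111110110110 = 4022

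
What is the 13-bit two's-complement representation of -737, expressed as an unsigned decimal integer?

7455

737 in 13 bits: 0001011100001
Invert: 1110100011110
Add 1:  1110100011111 = 7455
(Check: 2^13 - 737 = 8192 - 737 = 7455.)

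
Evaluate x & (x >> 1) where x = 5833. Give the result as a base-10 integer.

x = 1011011001001 = 5833
x>>1 = 0101101100100
AND  = 0001001000000 = 576
(x & (x >> 1) has a 1 wherever x has two consecutive 1 bits.)

576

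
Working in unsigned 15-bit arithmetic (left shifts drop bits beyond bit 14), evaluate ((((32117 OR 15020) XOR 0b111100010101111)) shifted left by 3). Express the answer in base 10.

32117 = 111110101110101
15020 = 011101010101100
→ OR → 111111111111101 = 32765
0b111100010101111 = 111100010101111
→ XOR → 000011101010010 = 1874
→ shifted left by 3 (mod 2^15) → 011101010010000 = 14992

14992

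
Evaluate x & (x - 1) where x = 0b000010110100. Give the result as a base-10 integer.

x = 10110100 = 180
x - 1 = 10110011
AND   = 10110000 = 176
(x & (x - 1) clears the lowest set bit of x.)

176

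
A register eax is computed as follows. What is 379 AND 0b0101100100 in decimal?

379 = 101111011
b = 101100100
AND → 101100000 = 352

352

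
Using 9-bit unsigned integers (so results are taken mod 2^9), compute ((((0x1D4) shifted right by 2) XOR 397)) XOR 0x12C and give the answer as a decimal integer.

212

0x1D4 = 111010100
→ shifted right by 2 → 001110101 = 117
397 = 110001101
→ XOR → 111111000 = 504
0x12C = 100101100
→ XOR → 011010100 = 212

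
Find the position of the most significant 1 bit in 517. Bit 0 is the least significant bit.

9

517 = 1000000101
The topmost 1 is at position 9 (since 2^9 = 512 ≤ 517 < 1024).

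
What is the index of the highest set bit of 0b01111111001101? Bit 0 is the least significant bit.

0b01111111001101 = 1111111001101
The topmost 1 is at position 12 (since 2^12 = 4096 ≤ 8141 < 8192).

12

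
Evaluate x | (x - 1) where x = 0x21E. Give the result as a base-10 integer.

543

x = 1000011110 = 542
x - 1 = 1000011101
OR    = 1000011111 = 543
(x | (x - 1) sets all bits below the lowest set bit.)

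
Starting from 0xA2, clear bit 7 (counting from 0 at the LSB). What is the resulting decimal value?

x = 10100010
bit 7 is currently 1; clear it via x & ~(1 << 7) = x & ~128
→ 00100010 = 34

34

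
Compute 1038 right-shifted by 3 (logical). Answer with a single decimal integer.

1038 = 10000001110
shift right by 3 → 00010000001 = 129
(equivalently, floor(1038 / 8))

129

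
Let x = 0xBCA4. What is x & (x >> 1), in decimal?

x = 1011110010100100 = 48292
x>>1 = 0101111001010010
AND  = 0001110000000000 = 7168
(x & (x >> 1) has a 1 wherever x has two consecutive 1 bits.)

7168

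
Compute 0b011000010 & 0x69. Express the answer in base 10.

64

a = 11000010
0x69 = 01101001
AND → 01000000 = 64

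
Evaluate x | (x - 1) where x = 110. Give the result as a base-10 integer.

111

x = 1101110 = 110
x - 1 = 1101101
OR    = 1101111 = 111
(x | (x - 1) sets all bits below the lowest set bit.)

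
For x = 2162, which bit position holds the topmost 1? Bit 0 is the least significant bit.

2162 = 100001110010
The topmost 1 is at position 11 (since 2^11 = 2048 ≤ 2162 < 4096).

11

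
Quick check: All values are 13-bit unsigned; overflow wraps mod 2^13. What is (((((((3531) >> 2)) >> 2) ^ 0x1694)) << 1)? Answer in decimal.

3531 = 0110111001011
→ >> 2 → 0001101110010 = 882
→ >> 2 → 0000011011100 = 220
0x1694 = 1011010010100
→ ^ → 1011001001000 = 5704
→ << 1 (mod 2^13) → 0110010010000 = 3216

3216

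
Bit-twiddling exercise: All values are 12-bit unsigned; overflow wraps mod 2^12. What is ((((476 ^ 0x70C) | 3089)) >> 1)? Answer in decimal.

476 = 000111011100
0x70C = 011100001100
→ ^ → 011011010000 = 1744
3089 = 110000010001
→ | → 111011010001 = 3793
→ >> 1 → 011101101000 = 1896

1896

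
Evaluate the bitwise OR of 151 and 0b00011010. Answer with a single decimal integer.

151 = 10010111
b = 00011010
 OR → 10011111 = 159

159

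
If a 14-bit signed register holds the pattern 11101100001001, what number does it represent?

-1271

pattern = 11101100001001 (MSB is 1 ⇒ negative)
Invert: 00010011110110, add 1 → 00010011110111 = 1271, so the value is -1271.
(Equivalently: 15113 - 2^14 = 15113 - 16384 = -1271.)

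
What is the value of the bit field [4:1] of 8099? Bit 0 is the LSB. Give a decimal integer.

v = 1111110100011
Shift right by 1: 111111010001
Mask low 4 bits: 0001 = 1

1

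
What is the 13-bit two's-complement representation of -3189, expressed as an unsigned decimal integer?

3189 in 13 bits: 0110001110101
Invert: 1001110001010
Add 1:  1001110001011 = 5003
(Check: 2^13 - 3189 = 8192 - 3189 = 5003.)

5003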